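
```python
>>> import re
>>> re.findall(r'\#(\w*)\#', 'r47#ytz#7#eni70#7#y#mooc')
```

Because there's exactly one group, `findall` drops the full match and keeps group 1 from each hit.

['ytz', 'eni70', 'y']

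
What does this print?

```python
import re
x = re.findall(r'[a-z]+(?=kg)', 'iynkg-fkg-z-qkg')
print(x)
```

['iyn', 'f', 'q']

The `(?=…)`/`(?<=…)` assertion just peeks at neighbouring text; it doesn't advance the match position.
Scanning left to right: at [0:3] → 'iyn'; at [6:7] → 'f'; at [12:13] → 'q'.
No capturing groups, so `findall` returns the 3 full match strings.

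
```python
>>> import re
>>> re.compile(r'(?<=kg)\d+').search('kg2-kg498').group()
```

'2'

Because the assertion is zero-width, the text it checks is not consumed and won't appear in the result.
Unlike `match`, `search` isn't anchored — it looks for the pattern anywhere in the string.
The match spans [2:3] → '2'.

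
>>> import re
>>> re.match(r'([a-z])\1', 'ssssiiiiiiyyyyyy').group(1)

's'

The match spans [0:2] → 'ss'.
Captured: group 1 = 's'.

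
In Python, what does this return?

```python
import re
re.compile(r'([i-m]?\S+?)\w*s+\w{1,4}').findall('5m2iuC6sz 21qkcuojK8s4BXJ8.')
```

Pattern: optionally a character in [i-m], then one or more of a non-whitespace character (lazy) (captured); then zero or more of a word character, then one or more of a literal 's'; then 1 to 4 of a word character.
Walking the string: at [0:9] match '5m2iuC6sz', group 1 = '5'; at [10:25] match '21qkcuojK8s4BXJ', group 1 = '2'.
One capturing group, so `findall` returns just the captured substring from each match — 2 in all.

['5', '2']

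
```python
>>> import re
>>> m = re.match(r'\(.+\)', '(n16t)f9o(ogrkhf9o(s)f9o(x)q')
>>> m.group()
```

'(n16t)f9o(ogrkhf9o(s)f9o(x)'

With `match`, the pattern is implicitly anchored at the beginning.
The match spans [0:27] → '(n16t)f9o(ogrkhf9o(s)f9o(x)'.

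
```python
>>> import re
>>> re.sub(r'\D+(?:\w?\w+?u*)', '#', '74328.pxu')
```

'74328#'

This matches one or more of a non-digit; then optionally a word character, then one or more of a word character (lazy), then zero or more of the literal 'u' (non-capturing group).
Matches: at [5:9] → '.pxu'.
Every occurrence is swapped for '#'.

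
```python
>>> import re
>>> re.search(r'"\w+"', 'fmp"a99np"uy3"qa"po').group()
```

'"a99np"'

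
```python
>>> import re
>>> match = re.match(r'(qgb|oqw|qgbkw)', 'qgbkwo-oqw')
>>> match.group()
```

'qgb'

With `match`, the pattern is implicitly anchored at the beginning.
The match spans [0:3] → 'qgb'.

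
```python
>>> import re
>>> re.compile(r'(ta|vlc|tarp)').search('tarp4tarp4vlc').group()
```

'ta'

The regex engine tests alternatives in the order written; an earlier branch that matches wins even if a later one would match more.
`re.search` scans for the first position where the pattern succeeds.
The match spans [0:2] → 'ta'.
Captured: group 1 = 'ta'.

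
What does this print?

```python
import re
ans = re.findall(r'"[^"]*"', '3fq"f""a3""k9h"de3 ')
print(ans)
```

`findall` yields the raw match text (3 of them) because the pattern has no groups.

['"f"', '"a3"', '"k9h"']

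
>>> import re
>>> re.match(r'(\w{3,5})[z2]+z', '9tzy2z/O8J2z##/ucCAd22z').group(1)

'9tzy'

The match spans [0:6] → '9tzy2z'.
Captured: group 1 = '9tzy'.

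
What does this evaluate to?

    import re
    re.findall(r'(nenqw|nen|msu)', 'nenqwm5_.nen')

Alternation isn't longest-match — the leftmost alternative that fits at this position is chosen.
One capturing group, so `findall` returns just the captured substring from each match — 2 in all.

['nenqw', 'nen']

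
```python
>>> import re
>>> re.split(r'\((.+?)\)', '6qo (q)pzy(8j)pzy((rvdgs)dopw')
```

Because the quantifier is non-greedy, it stops expanding at the earliest point where the rest of the pattern can succeed.
Matches to split on: at [4:7] → '(q)'; at [10:14] → '(8j)'; at [17:25] → '((rvdgs)'.
The group in the pattern means `split` returns the separators' captures alongside the pieces.

['6qo ', 'q', 'pzy', '8j', 'pzy', '(rvdgs', 'dopw']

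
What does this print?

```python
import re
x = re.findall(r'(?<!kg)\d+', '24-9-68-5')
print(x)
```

The negative lookaround is zero-width — it rules out positions where the adjacent text would match, without consuming anything.
Since nothing is captured, `findall` lists the 4 matched substrings directly.

['24', '9', '68', '5']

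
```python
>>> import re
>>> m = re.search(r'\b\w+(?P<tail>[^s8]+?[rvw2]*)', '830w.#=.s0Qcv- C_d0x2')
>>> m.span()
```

The match spans [0:5] → '830w.'.

(0, 5)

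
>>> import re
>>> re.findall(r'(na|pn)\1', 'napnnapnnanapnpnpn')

The backreference `\1` re-matches whatever the first group consumed, character for character.
Walking the string: at [8:12] match 'nana', group 1 = 'na'; at [12:16] match 'pnpn', group 1 = 'pn'.
With a single group, `findall` returns only what that group captured — 2 items.

['na', 'pn']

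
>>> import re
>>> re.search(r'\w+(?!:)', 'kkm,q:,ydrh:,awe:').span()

Because the assertion is negative and zero-width, positions next to the forbidden text are skipped.
The match spans [0:3] → 'kkm'.

(0, 3)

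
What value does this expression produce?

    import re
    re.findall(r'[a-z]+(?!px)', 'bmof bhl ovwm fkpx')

['bmof', 'bhl', 'ovwm', 'fkpx']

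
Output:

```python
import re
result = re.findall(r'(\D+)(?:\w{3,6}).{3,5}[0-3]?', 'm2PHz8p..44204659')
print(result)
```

The pattern matches one or more of a non-digit (captured); then 3 to 6 of a word character (non-capturing group); then 3 to 5 of any character, then optionally a character in [0-3].
Walking the string: at [0:13] match 'm2PHz8p..4420', group 1 = 'm'.
One capturing group, so `findall` returns just the captured substring from the one match — 1 in all.

['m']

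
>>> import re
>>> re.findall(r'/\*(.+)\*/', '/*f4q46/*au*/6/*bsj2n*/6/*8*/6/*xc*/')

Matches: at [0:36] match '/*f4q46/*au*/6/*bsj2n*/6/*8*/6/*xc*/', group 1 = 'f4q46/*au*/6/*bsj2n*/6/*8*/6/*xc'.
One capturing group, so `findall` returns just the captured substring from the one match — 1 in all.

['f4q46/*au*/6/*bsj2n*/6/*8*/6/*xc']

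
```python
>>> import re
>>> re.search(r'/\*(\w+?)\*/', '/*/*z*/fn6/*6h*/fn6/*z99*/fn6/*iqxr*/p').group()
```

'/*z*/'

`re.search` tries every starting position until one works.
The match spans [2:7] → '/*z*/'.
Captured: group 1 = 'z'.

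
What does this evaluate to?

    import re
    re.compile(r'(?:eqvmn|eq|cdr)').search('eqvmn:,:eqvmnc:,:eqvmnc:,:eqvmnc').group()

'eqvmn'

The regex engine tests alternatives in the order written; an earlier branch that matches wins even if a later one would match more.
Unlike `match`, `search` isn't anchored — it looks for the pattern anywhere in the string.
The match spans [0:5] → 'eqvmn'.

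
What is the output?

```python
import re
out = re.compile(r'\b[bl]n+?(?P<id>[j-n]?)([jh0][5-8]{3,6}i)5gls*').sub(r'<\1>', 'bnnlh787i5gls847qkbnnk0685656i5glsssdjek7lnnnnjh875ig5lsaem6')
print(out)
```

<l>847qkbnnk0685656i5glsssdjek7lnnnnjh875ig5lsaem6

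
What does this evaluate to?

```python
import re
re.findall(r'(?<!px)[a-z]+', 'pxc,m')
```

['pxc', 'm']

The negative lookaround is zero-width — it rules out positions where the adjacent text would match, without consuming anything.
Scanning left to right: at [0:3] → 'pxc'; at [4:5] → 'm'.
`findall` yields the raw match text (2 of them) because the pattern has no groups.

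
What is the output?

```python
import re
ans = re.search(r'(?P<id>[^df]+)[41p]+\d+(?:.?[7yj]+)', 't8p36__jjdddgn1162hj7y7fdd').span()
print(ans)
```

The pattern matches one or more of any character except [df] (captured as 'id'); then one or more of one of [41p]; then one or more of a digit; then optionally any character, then one or more of one of [7yj] (non-capturing group).
`search` walks the string left to right and returns the first match it finds.
The match spans [12:23] → 'gn1162hj7y7'.
Captured: group 1 = 'gn1'.

(12, 23)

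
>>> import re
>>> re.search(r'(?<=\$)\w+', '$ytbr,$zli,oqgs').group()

The `(?=…)`/`(?<=…)` assertion just peeks at neighbouring text; it doesn't advance the match position.
The match spans [1:5] → 'ytbr'.

'ytbr'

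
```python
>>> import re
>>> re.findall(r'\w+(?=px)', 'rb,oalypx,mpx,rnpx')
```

['oaly', 'm', 'rn']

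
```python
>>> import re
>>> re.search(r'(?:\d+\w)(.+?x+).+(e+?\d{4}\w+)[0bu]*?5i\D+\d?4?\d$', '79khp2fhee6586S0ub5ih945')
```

The pattern matches one or more of a digit, then a word character (non-capturing group); then one or more of any character (lazy), then one or more of a literal 'x' (captured); then one or more of any character; then one or more of a literal 'e' (lazy), then exactly 4 of a digit, then one or more of a word character (captured); then zero or more of one of [0bu] (lazy), then the literal '5i', then one or more of a non-digit; then optionally a digit, then optionally a literal '4', then a digit; then anchored at the end.
Unlike `match`, `search` isn't anchored — it looks for the pattern anywhere in the string.
Here nothing in the string fits, so the call returns None.

None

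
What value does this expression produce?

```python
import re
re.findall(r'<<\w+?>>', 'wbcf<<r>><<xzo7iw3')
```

['<<r>>']

Scanning left to right: at [4:9] → '<<r>>'.
No capturing groups, so `findall` returns the 1 full match string.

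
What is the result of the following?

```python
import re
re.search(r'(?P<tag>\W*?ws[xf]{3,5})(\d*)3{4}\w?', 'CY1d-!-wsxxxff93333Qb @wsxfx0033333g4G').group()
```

'-!-wsxxxff93333Q'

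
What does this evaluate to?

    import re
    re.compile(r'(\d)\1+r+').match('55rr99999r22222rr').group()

'55rr'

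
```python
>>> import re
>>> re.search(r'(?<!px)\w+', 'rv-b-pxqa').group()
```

'rv'

The negative lookahead/lookbehind blocks any match where the forbidden context is present.
The match spans [0:2] → 'rv'.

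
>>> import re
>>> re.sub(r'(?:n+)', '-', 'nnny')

'-y'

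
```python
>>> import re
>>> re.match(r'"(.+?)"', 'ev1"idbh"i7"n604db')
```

`re.match` only tries the pattern at the start of the string.
Here the string doesn't start with a match, so the call returns None.

None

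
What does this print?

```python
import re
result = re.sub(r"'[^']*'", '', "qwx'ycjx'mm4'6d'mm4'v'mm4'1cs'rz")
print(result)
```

`sub` substitutes '' at each match site.

qwxmm4mm4mm4rz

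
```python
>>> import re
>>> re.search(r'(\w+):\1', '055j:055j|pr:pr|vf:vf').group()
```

After group 1 captures some text, `\1` only succeeds where that same text appears again.
`search` walks the string left to right and returns the first match it finds.
The match spans [0:9] → '055j:055j'.
Captured: group 1 = '055j'.

'055j:055j'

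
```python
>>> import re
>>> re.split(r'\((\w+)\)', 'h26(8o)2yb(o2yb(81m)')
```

Matches to split on: at [3:7] → '(8o)'; at [15:20] → '(81m)'.
`re.split` interleaves the captured-group text with the surrounding fragments.

['h26', '8o', '2yb(o2yb', '81m', '']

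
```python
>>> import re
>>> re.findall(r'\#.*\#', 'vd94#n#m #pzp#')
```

['#n#m #pzp#']

With no groups in the pattern, `findall` gives back each whole match — 1 here.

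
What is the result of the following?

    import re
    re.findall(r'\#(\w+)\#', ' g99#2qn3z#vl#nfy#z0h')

Scanning left to right: at [4:11] match '#2qn3z#', group 1 = '2qn3z'; at [13:18] match '#nfy#', group 1 = 'nfy'.
One capturing group, so `findall` returns just the captured substring from each match — 2 in all.

['2qn3z', 'nfy']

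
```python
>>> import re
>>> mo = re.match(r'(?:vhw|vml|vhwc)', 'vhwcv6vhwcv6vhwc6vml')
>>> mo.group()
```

'vhw'

Alternation tries branches left to right and keeps the first one that lets the overall match succeed at that position.
`re.match` won't scan ahead — the pattern has to work from the very first character.
The match spans [0:3] → 'vhw'.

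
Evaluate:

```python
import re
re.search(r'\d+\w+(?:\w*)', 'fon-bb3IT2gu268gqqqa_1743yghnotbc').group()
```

'3IT2gu268gqqqa_1743yghnotbc'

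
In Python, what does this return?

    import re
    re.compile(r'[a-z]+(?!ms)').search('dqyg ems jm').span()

(0, 4)

A negative assertion filters positions out without eating any characters.
`re.search` tries every starting position until one works.
The match spans [0:4] → 'dqyg'.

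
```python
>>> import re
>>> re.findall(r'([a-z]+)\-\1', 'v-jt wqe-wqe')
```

The backreference `\1` re-matches whatever the first group consumed, character for character.
Because there's exactly one group, `findall` drops the full match and keeps group 1 from the one hit.

['wqe']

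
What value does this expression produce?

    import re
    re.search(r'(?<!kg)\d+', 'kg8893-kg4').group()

A negative assertion filters positions out without eating any characters.
The match spans [3:6] → '893'.

'893'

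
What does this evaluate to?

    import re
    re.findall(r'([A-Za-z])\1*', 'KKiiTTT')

['K', 'i', 'T']

After group 1 captures some text, `\1` only succeeds where that same text appears again.
Matches: at [0:2] match 'KK', group 1 = 'K'; at [2:4] match 'ii', group 1 = 'i'; at [4:7] match 'TTT', group 1 = 'T'.
`findall` collects group 1 from each match (3 total).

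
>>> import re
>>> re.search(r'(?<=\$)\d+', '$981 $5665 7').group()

'981'

The lookaround is zero-width — it requires the adjacent text to match without consuming it, so the asserted text isn't part of the match.
`re.search` scans for the first position where the pattern succeeds.
The match spans [1:4] → '981'.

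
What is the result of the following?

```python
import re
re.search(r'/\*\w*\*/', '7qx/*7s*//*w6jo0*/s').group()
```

'/*7s*/'

`re.search` tries every starting position until one works.
The match spans [3:9] → '/*7s*/'.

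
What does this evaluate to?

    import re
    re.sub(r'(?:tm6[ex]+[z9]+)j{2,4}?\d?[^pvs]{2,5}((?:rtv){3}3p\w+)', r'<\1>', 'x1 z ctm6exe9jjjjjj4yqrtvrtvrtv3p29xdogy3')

'x1 z c<rtvrtvrtv3p29xdogy3>'

This matches the literal 'tm6', then one or more of one of [ex], then one or more of one of [z9] (non-capturing group); then 2 to 4 of the literal 'j' (lazy), then optionally a digit, then 2 to 5 of any character except [pvs]; then the literal 'rtv' repeated 3 times, then the literal '3p', then one or more of a word character (captured).
Matches: at [6:41] → 'tm6exe9jjjjjj4yqrtvrtvrtv3p29xdogy3'.
`\1` in the replacement pulls in group 1's text for each match.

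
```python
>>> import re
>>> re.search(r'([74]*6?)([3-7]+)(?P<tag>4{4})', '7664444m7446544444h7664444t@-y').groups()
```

('76', '6', '4444')

Pattern: zero or more of one of [74], then optionally the literal '6' (captured); then one or more of a character in [3-7] (captured); then exactly 4 of a literal '4' (captured as 'tag').
`search` walks the string left to right and returns the first match it finds.
The match spans [0:7] → '7664444'.
Captured: group 1 = '76', group 2 = '6', group 3 = '4444'.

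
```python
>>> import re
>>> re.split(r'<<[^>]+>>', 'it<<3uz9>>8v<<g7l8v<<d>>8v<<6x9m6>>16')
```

Matches to split on: at [2:10] → '<<3uz9>>'; at [12:24] → '<<g7l8v<<d>>'; at [26:35] → '<<6x9m6>>'.
`split` removes every match and returns the 4 fragments in between.

['it', '8v', '8v', '16']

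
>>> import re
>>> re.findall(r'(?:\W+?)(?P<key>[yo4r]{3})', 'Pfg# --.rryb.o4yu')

['rry', 'o4y']

This matches one or more of a non-word character (lazy) (non-capturing group); then exactly 3 of one of [yo4r] (captured as 'key').
Scanning left to right: at [3:11] match '# --.rry', group 1 = 'rry'; at [12:16] match '.o4y', group 1 = 'o4y'.
One capturing group, so `findall` returns just the captured substring from each match — 2 in all.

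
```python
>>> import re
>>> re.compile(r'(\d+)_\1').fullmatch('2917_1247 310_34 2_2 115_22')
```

None

For `fullmatch`, every character of the input must be accounted for by the pattern.
Here there's no way to consume every character, so the call returns None.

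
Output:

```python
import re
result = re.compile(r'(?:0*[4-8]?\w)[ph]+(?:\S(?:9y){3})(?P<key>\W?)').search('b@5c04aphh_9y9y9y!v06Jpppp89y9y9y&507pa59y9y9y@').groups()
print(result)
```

('!',)

Pattern: zero or more of a literal '0', then optionally a character in [4-8], then a word character (non-capturing group); then one or more of one of [ph]; then a non-whitespace character, then the literal '9y' repeated 3 times (non-capturing group); then optionally a non-word character (captured as 'key').
`search` walks the string left to right and returns the first match it finds.
The match spans [4:18] → '04aphh_9y9y9y!'.
Captured: group 1 = '!'.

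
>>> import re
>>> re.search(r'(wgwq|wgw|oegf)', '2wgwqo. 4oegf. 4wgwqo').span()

(1, 5)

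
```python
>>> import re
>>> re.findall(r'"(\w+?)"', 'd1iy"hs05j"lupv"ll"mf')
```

Matches: at [4:11] match '"hs05j"', group 1 = 'hs05j'; at [15:19] match '"ll"', group 1 = 'll'.
Because there's exactly one group, `findall` drops the full match and keeps group 1 from each hit.

['hs05j', 'll']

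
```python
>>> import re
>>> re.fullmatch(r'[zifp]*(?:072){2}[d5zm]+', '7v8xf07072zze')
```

This matches zero or more of one of [zifp], then the literal '072' repeated 2 times; then one or more of one of [d5zm].
`fullmatch` succeeds only if the pattern covers the string from start to end.
Here the pattern can't cover the whole string, so the call returns None.

None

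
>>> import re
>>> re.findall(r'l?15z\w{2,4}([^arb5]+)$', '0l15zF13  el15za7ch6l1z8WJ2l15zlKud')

The pattern matches optionally a literal 'l', then the literal '15z', then 2 to 4 of a word character; then one or more of any character except [arb5] (captured); then anchored at the end.
One capturing group, so `findall` returns just the captured substring from the one match — 1 in all.

['d']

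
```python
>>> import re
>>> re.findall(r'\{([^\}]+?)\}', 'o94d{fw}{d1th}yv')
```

['fw', 'd1th']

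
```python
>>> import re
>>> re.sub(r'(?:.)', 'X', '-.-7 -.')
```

This matches any character (non-capturing group).
`sub` substitutes 'X' at each match site.

'XXXXXXX'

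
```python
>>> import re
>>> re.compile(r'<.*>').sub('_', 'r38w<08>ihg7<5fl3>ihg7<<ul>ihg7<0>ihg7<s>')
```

'r38w_'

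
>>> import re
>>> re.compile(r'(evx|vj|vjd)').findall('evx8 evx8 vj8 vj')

Walking the string: at [0:3] match 'evx', group 1 = 'evx'; at [5:8] match 'evx', group 1 = 'evx'; at [10:12] match 'vj', group 1 = 'vj'; at [14:16] match 'vj', group 1 = 'vj'.
One capturing group, so `findall` returns just the captured substring from each match — 4 in all.

['evx', 'evx', 'vj', 'vj']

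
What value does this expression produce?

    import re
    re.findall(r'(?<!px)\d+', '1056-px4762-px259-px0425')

Because the assertion is negative and zero-width, positions next to the forbidden text are skipped.
Since nothing is captured, `findall` lists the 4 matched substrings directly.

['1056', '762', '59', '425']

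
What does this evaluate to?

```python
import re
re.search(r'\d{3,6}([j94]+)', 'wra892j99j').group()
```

The pattern matches 3 to 6 of a digit; then one or more of one of [j94] (captured).
`search` walks the string left to right and returns the first match it finds.
The match spans [3:10] → '892j99j'.
Captured: group 1 = 'j99j'.

'892j99j'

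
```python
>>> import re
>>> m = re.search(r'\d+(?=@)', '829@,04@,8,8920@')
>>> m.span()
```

(0, 3)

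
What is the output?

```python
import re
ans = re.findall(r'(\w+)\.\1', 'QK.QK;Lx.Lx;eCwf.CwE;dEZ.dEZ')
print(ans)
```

['QK', 'Lx', 'dEZ']

A backreference is literal: `\1` must see the identical characters the first group matched.
One capturing group, so `findall` returns just the captured substring from each match — 3 in all.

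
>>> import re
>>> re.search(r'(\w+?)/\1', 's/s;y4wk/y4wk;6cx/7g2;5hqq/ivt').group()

's/s'

`\1` is not a pattern — it's the concrete string captured by group 1, re-applied verbatim.
The match spans [0:3] → 's/s'.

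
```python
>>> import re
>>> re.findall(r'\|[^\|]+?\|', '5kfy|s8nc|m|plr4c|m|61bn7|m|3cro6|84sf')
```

['|s8nc|', '|plr4c|', '|61bn7|', '|3cro6|']

Scanning left to right: at [4:10] → '|s8nc|'; at [11:18] → '|plr4c|'; at [19:26] → '|61bn7|'; at [27:34] → '|3cro6|'.
`findall` yields the raw match text (4 of them) because the pattern has no groups.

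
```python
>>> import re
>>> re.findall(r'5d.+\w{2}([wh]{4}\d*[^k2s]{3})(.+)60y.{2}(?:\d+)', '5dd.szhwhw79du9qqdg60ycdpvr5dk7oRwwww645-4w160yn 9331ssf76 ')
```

[('wwww645-4w', '1')]

The pattern matches the literal '5d', then one or more of any character, then exactly 2 of a word character; then exactly 4 of one of [wh], then zero or more of a digit, then exactly 3 of any character except [k2s] (captured); then one or more of any character (captured); then the literal '60y', then exactly 2 of any character; then one or more of a digit (non-capturing group).
Multiple groups make `findall` return tuples — one 2-tuple for the one match.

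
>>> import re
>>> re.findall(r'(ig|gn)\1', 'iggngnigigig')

['gn', 'ig']

`\1` has to match the exact text group 1 already captured.
Matches: at [2:6] match 'gngn', group 1 = 'gn'; at [6:10] match 'igig', group 1 = 'ig'.
One capturing group, so `findall` returns just the captured substring from each match — 2 in all.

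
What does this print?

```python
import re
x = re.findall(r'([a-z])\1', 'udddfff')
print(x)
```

['d', 'f']

After group 1 captures some text, `\1` only succeeds where that same text appears again.
Matches: at [1:3] match 'dd', group 1 = 'd'; at [4:6] match 'ff', group 1 = 'f'.
`findall` collects group 1 from each match (2 total).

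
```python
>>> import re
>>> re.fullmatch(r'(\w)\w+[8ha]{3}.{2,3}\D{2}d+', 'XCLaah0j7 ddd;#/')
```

The pattern matches a word character (captured); then one or more of a word character, then exactly 3 of one of [8ha]; then 2 to 3 of any character, then exactly 2 of a non-digit, then one or more of the literal 'd'.
`fullmatch` succeeds only if the pattern covers the string from start to end.
Here there's no way to consume every character, so the call returns None.

None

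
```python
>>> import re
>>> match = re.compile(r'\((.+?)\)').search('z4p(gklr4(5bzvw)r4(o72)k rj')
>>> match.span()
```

(3, 16)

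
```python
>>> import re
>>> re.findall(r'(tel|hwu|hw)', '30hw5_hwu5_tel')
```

The regex engine tests alternatives in the order written; an earlier branch that matches wins even if a later one would match more.
With a single group, `findall` returns only what that group captured — 3 items.

['hw', 'hwu', 'tel']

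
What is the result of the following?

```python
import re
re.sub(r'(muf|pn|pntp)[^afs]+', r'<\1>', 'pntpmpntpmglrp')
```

'<pn>'

Alternation isn't longest-match — the leftmost alternative that fits at this position is chosen.
Matches: at [0:14] → 'pntpmpntpmglrp'.
The replacement refers to a captured group, so each match is rewritten using its own captured text.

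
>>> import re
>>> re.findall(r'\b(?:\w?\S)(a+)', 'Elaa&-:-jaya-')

['aa', 'a']

The pattern matches a word boundary (`\b`, zero-width); then optionally a word character, then a non-whitespace character (non-capturing group); then one or more of a literal 'a' (captured).
Scanning left to right: at [0:4] match 'Elaa', group 1 = 'aa'; at [8:10] match 'ja', group 1 = 'a'.
With a single group, `findall` returns only what that group captured — 2 items.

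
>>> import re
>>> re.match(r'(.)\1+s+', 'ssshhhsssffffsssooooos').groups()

('s',)

The backreference `\1` re-matches whatever the first group consumed, character for character.
With `match`, the pattern is implicitly anchored at the beginning.
The match spans [0:3] → 'sss'.
Captured: group 1 = 's'.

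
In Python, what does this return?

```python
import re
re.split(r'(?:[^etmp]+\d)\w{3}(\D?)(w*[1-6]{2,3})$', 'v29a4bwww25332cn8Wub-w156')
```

The pattern matches one or more of any character except [etmp], then a digit (non-capturing group); then exactly 3 of a word character; then optionally a non-digit (captured); then zero or more of a literal 'w', then 2 to 3 of a character in [1-6] (captured); then anchored at the end.
Matches to split on: at [0:25] → 'v29a4bwww25332cn8Wub-w156'.
`re.split` interleaves the captured-group text with the surrounding fragments.

['', '-', 'w156', '']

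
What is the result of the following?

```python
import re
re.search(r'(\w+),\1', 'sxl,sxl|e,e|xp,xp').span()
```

`\1` is not a pattern — it's the concrete string captured by group 1, re-applied verbatim.
The match spans [0:7] → 'sxl,sxl'.

(0, 7)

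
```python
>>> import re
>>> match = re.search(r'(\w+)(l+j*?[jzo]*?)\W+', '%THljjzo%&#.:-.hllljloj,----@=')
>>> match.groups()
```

The match spans [1:15] → 'THljjzo%&#.:-.'.
Captured: group 1 = 'TH', group 2 = 'ljjzo'.

('TH', 'ljjzo')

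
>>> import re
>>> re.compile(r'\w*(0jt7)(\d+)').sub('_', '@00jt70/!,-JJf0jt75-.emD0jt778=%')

'@_/!,-_-._=%'

This matches zero or more of a word character; then the literal '0j', then the literal 't7' (captured); then one or more of a digit (captured).
Matches: at [1:7] → '00jt70'; at [11:19] → 'JJf0jt75'; at [21:30] → 'emD0jt778'.
Every occurrence is swapped for '_'.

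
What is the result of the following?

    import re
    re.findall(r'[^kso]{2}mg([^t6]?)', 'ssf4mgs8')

['s']

Pattern: exactly 2 of any character except [kso], then the literal 'mg'; then optionally any character except [t6] (captured).
With a single group, `findall` returns only what that group captured — 1 item.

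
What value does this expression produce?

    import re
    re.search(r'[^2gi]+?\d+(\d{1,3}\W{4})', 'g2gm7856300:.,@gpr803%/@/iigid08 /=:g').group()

'm7856300:.,@'

The pattern matches one or more of any character except [2gi] (lazy); then one or more of a digit; then 1 to 3 of a digit, then exactly 4 of a non-word character (captured).
The match spans [3:15] → 'm7856300:.,@'.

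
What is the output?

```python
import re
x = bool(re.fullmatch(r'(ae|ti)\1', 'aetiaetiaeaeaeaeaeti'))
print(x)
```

False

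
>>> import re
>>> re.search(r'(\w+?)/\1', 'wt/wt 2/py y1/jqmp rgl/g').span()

(0, 5)

The backreference `\1` re-matches whatever the first group consumed, character for character.
`re.search` scans for the first position where the pattern succeeds.
The match spans [0:5] → 'wt/wt'.
Captured: group 1 = 'wt'.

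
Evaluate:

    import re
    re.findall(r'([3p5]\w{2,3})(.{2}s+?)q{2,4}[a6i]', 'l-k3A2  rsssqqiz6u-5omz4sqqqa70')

Multiple groups make `findall` return tuples — one 2-tuple for the one match.

[('5om', 'z4s')]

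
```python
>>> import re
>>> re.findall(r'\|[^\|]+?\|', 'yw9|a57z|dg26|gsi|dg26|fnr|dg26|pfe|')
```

['|a57z|', '|gsi|', '|fnr|', '|pfe|']

Walking the string: at [3:9] → '|a57z|'; at [13:18] → '|gsi|'; at [22:27] → '|fnr|'; at [31:36] → '|pfe|'.
Since nothing is captured, `findall` lists the 4 matched substrings directly.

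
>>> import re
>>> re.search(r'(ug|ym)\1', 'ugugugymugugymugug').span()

`\1` has to match the exact text group 1 already captured.
Unlike `match`, `search` isn't anchored — it looks for the pattern anywhere in the string.
The match spans [0:4] → 'ugug'.
Captured: group 1 = 'ug'.

(0, 4)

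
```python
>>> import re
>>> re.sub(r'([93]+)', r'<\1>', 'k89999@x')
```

This matches one or more of one of [93] (captured).
Matches: at [2:6] → '9999'.
Each match is replaced using the text its own group 1 captured.

'k8<9999>@x'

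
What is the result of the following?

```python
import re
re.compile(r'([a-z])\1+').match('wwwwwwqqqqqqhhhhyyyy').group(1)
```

'w'

The match spans [0:6] → 'wwwwww'.
Captured: group 1 = 'w'.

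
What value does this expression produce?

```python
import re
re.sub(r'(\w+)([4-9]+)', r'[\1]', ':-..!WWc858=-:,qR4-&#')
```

':-..![WWc85]=-:,[qR]-&#'

The replacement refers to a captured group, so each match is rewritten using its own captured text.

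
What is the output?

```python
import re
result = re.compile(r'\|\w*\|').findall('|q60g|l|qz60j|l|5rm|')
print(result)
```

['|q60g|', '|qz60j|', '|5rm|']

Walking the string: at [0:6] → '|q60g|'; at [7:14] → '|qz60j|'; at [15:20] → '|5rm|'.
`findall` yields the raw match text (3 of them) because the pattern has no groups.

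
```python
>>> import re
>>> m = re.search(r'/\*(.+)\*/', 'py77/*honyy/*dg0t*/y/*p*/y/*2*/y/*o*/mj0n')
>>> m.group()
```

`search` walks the string left to right and returns the first match it finds.
The match spans [4:37] → '/*honyy/*dg0t*/y/*p*/y/*2*/y/*o*/'.
Captured: group 1 = 'honyy/*dg0t*/y/*p*/y/*2*/y/*o'.

'/*honyy/*dg0t*/y/*p*/y/*2*/y/*o*/'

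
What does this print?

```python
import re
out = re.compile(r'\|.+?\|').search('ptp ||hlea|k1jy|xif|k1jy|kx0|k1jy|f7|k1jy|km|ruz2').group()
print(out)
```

||hlea|

The match spans [4:11] → '||hlea|'.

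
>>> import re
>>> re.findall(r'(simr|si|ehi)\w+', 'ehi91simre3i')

['ehi']

`findall` collects group 1 from the one match (1 total).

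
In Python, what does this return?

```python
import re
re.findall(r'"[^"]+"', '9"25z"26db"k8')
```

['"25z"']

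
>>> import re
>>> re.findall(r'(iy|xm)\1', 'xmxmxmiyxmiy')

['xm']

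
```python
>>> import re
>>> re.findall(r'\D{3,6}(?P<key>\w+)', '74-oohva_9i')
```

The pattern matches 3 to 6 of a non-digit; then one or more of a word character (captured as 'key').
Because there's exactly one group, `findall` drops the full match and keeps group 1 from the one hit.

['_9i']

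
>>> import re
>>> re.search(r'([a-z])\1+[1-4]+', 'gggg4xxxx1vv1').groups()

('g',)

`\1` has to match the exact text group 1 already captured.
`search` walks the string left to right and returns the first match it finds.
The match spans [0:5] → 'gggg4'.
Captured: group 1 = 'g'.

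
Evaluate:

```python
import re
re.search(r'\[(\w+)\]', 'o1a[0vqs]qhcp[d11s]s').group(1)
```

`re.search` tries every starting position until one works.
The match spans [3:9] → '[0vqs]'.
Captured: group 1 = '0vqs'.

'0vqs'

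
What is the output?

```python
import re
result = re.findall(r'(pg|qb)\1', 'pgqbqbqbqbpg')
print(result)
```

['qb', 'qb']

A backreference is literal: `\1` must see the identical characters the first group matched.
Walking the string: at [2:6] match 'qbqb', group 1 = 'qb'; at [6:10] match 'qbqb', group 1 = 'qb'.
`findall` collects group 1 from each match (2 total).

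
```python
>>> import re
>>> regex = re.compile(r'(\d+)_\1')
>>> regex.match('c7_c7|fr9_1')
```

None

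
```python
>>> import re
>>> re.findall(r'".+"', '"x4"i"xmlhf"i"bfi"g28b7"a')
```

['"x4"i"xmlhf"i"bfi"g28b7"']

Matches: at [0:24] → '"x4"i"xmlhf"i"bfi"g28b7"'.
With no groups in the pattern, `findall` gives back each whole match — 1 here.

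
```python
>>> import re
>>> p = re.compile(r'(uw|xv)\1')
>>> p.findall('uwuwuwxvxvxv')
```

The backreference `\1` re-matches whatever the first group consumed, character for character.
Scanning left to right: at [0:4] match 'uwuw', group 1 = 'uw'; at [6:10] match 'xvxv', group 1 = 'xv'.
Because there's exactly one group, `findall` drops the full match and keeps group 1 from each hit.

['uw', 'xv']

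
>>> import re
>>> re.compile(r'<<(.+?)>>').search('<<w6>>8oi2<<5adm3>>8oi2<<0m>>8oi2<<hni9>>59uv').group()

The match spans [0:6] → '<<w6>>'.

'<<w6>>'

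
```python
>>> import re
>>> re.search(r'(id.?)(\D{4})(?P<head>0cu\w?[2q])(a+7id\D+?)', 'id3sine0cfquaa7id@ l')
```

None

Pattern: the literal 'id', then optionally any character (captured); then exactly 4 of a non-digit (captured); then the literal '0cu', then optionally a word character, then one of [2q] (captured as 'head'); then one or more of the literal 'a', then the literal '7id', then one or more of a non-digit (lazy) (captured).
`re.search` tries every starting position until one works.
Here the pattern never matches, so the call returns None.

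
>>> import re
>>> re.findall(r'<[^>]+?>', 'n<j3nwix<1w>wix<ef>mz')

['<j3nwix<1w>', '<ef>']

Matches: at [1:12] → '<j3nwix<1w>'; at [15:19] → '<ef>'.
`findall` yields the raw match text (2 of them) because the pattern has no groups.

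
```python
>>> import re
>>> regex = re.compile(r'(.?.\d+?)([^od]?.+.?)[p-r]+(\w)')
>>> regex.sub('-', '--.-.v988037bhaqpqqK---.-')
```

'--.-----.-'

Pattern: optionally any character, then any character, then one or more of a digit (lazy) (captured); then optionally any character except [od], then one or more of any character, then optionally any character (captured); then one or more of a character in [p-r]; then a word character (captured).
Matches: at [4:20] → '.v988037bhaqpqqK'.
`sub` substitutes '-' at each match site.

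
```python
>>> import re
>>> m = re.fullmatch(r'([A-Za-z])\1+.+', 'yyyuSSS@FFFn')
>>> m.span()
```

After group 1 captures some text, `\1` only succeeds where that same text appears again.
`re.fullmatch` is like wrapping the pattern in `^…$` (in single-line mode).
The match spans [0:12] → 'yyyuSSS@FFFn'.
Captured: group 1 = 'y'.

(0, 12)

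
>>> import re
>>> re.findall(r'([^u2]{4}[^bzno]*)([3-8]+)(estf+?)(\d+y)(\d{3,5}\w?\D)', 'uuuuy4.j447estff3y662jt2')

[('y4.j44', '7', 'estff', '3y', '662jt')]

This matches exactly 4 of any character except [u2], then zero or more of any character except [bzno] (captured); then one or more of a character in [3-8] (captured); then the literal 'est', then one or more of a literal 'f' (lazy) (captured); then one or more of a digit, then the literal 'y' (captured); then 3 to 5 of a digit, then optionally a word character, then a non-digit (captured).
Walking the string: at [4:23] match 'y4.j447estff3y662jt', groups = ('y4.j44', '7', 'estff', '3y', '662jt').
5 groups means the one result is a tuple of 5 captured strings — 1 here.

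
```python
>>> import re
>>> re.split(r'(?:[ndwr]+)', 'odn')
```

['o', '']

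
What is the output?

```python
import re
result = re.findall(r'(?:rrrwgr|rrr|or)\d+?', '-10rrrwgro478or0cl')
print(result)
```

Walking the string: at [13:16] → 'or0'.
No capturing groups, so `findall` returns the 1 full match string.

['or0']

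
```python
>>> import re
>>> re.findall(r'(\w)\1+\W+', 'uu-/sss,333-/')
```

['u', 's', '3']

`\1` is not a pattern — it's the concrete string captured by group 1, re-applied verbatim.
Scanning left to right: at [0:4] match 'uu-/', group 1 = 'u'; at [4:8] match 'sss,', group 1 = 's'; at [8:13] match '333-/', group 1 = '3'.
One capturing group, so `findall` returns just the captured substring from each match — 3 in all.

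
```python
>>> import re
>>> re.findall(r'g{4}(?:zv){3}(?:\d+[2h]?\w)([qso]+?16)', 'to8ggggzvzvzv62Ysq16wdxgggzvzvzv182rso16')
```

The pattern matches exactly 4 of the literal 'g', then the literal 'zv' repeated 3 times; then one or more of a digit, then optionally one of [2h], then a word character (non-capturing group); then one or more of one of [qso] (lazy), then the literal '16' (captured).
Matches: at [3:20] match 'ggggzvzvzv62Ysq16', group 1 = 'sq16'.
Because there's exactly one group, `findall` drops the full match and keeps group 1 from the one hit.

['sq16']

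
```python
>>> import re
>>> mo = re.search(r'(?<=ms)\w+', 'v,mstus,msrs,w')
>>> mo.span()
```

Lookahead/lookbehind check context without consuming it, so the matched span excludes the asserted characters.
`re.search` scans for the first position where the pattern succeeds.
The match spans [4:7] → 'tus'.

(4, 7)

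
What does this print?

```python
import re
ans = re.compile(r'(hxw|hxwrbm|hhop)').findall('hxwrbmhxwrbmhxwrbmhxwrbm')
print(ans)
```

['hxw', 'hxw', 'hxw', 'hxw']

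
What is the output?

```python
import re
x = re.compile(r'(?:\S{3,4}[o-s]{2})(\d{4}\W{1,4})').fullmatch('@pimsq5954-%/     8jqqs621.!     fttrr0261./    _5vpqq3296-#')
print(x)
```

None

The pattern matches 3 to 4 of a non-whitespace character, then exactly 2 of a character in [o-s] (non-capturing group); then exactly 4 of a digit, then 1 to 4 of a non-word character (captured).
`fullmatch` succeeds only if the pattern covers the string from start to end.
Here the string isn't matched end-to-end, so the call returns None.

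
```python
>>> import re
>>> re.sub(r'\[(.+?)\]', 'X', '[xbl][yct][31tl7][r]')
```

'XXXX'

A `+?`/`*?`/`{m,n}?` starts at its minimum and grows only as far as needed for what follows to match.
Matches: at [0:5] → '[xbl]'; at [5:10] → '[yct]'; at [10:17] → '[31tl7]'; at [17:20] → '[r]'.
Every occurrence is swapped for 'X'.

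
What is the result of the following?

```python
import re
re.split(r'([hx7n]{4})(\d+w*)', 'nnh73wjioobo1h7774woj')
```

['', 'nnh7', '3w', 'jioobo1', 'h777', '4w', 'oj']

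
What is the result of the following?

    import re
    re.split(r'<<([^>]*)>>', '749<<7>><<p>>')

['749', '7', '', 'p', '']

Matches to split on: at [3:8] → '<<7>>'; at [8:13] → '<<p>>'.
The group in the pattern means `split` returns the separators' captures alongside the pieces.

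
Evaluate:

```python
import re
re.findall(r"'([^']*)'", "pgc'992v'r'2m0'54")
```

['992v', '2m0']

`findall` collects group 1 from each match (2 total).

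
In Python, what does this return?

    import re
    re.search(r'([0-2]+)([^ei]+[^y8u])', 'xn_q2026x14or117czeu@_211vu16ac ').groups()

('202', '6x14or117cze')

This matches one or more of a character in [0-2] (captured); then one or more of any character except [ei], then any character except [y8u] (captured).
`search` walks the string left to right and returns the first match it finds.
The match spans [4:19] → '2026x14or117cze'.
Captured: group 1 = '202', group 2 = '6x14or117cze'.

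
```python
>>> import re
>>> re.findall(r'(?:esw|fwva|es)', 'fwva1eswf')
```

['fwva', 'esw']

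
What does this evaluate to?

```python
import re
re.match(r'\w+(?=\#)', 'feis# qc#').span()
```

(0, 4)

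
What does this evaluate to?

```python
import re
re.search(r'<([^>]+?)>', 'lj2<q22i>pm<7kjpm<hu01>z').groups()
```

('q22i',)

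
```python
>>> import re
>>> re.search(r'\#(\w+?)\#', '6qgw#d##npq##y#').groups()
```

('d',)

The match spans [4:7] → '#d#'.
Captured: group 1 = 'd'.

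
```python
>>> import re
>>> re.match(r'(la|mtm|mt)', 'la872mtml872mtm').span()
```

(0, 2)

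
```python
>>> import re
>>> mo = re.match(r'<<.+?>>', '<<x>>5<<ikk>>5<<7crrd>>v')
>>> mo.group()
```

'<<x>>'

With `match`, the pattern is implicitly anchored at the beginning.
The match spans [0:5] → '<<x>>'.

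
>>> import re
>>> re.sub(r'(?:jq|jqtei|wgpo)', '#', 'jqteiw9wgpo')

`|` is ordered: at each position the engine commits to the first alternative that works.
Every occurrence is swapped for '#'.

'#teiw9#'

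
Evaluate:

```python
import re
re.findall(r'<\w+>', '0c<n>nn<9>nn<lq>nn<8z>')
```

['<n>', '<9>', '<lq>', '<8z>']

Scanning left to right: at [2:5] → '<n>'; at [7:10] → '<9>'; at [12:16] → '<lq>'; at [18:22] → '<8z>'.
Since nothing is captured, `findall` lists the 4 matched substrings directly.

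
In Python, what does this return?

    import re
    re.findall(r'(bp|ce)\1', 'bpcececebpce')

`\1` has to match the exact text group 1 already captured.
Matches: at [2:6] match 'cece', group 1 = 'ce'.
Because there's exactly one group, `findall` drops the full match and keeps group 1 from the one hit.

['ce']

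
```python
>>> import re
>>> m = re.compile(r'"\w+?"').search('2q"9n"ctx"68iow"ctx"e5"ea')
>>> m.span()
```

(2, 6)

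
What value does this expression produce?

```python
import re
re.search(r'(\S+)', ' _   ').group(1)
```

'_'

The pattern matches one or more of a non-whitespace character (captured).
`re.search` scans for the first position where the pattern succeeds.
The match spans [1:2] → '_'.
Captured: group 1 = '_'.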